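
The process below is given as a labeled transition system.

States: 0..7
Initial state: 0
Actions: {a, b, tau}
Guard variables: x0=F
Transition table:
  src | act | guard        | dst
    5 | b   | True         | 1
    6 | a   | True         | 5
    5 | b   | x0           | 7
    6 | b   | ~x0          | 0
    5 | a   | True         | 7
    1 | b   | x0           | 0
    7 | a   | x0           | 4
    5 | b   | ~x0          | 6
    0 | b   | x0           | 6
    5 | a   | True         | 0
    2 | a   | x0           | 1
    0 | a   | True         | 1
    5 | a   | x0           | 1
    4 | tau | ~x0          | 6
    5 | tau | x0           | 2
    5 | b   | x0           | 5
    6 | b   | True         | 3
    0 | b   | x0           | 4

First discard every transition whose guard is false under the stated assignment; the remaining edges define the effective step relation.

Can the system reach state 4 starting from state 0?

Answer: UNREACHABLE

Analysis:
After dropping false guards: 9 live edges.
Layer 0: {0}
Layer 1: {1}  now seen {0,1}
R = {0,1}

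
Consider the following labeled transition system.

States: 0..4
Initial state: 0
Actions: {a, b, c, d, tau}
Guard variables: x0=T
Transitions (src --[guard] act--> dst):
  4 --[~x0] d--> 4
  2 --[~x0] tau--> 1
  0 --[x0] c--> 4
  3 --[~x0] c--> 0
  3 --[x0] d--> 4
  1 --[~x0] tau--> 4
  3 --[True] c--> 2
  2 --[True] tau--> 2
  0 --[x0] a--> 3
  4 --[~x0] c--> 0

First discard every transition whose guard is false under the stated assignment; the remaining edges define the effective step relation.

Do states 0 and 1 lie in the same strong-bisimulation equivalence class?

Bisimulation quotient by refinement:
  P[0] = {{0,1,2,3,4}}
  P[1] = {{0},{1,4},{2},{3}}
Fixed point at round 2; 4 class(es).
[0]={0}  [1]={1,4}

Answer: NOT BISIMILAR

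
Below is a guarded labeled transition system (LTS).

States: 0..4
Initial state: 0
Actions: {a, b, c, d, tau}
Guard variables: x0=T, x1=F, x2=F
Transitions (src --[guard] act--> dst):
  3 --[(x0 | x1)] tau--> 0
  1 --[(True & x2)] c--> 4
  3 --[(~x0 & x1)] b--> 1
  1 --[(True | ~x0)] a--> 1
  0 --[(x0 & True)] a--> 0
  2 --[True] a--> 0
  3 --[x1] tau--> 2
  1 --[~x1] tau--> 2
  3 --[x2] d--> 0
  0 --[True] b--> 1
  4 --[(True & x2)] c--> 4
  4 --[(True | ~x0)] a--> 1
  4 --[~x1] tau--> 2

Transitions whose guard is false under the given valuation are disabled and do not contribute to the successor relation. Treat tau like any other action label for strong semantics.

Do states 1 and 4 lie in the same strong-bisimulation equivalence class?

Compute ~ classes (split until stable):
  π0 = {{0,1,2,3,4}}
  π1 = {{0},{1,4},{2},{3}}
4 equivalence class(es) (converged in 2)
class of 1: {1,4}; class of 4: {1,4}

Answer: BISIMILAR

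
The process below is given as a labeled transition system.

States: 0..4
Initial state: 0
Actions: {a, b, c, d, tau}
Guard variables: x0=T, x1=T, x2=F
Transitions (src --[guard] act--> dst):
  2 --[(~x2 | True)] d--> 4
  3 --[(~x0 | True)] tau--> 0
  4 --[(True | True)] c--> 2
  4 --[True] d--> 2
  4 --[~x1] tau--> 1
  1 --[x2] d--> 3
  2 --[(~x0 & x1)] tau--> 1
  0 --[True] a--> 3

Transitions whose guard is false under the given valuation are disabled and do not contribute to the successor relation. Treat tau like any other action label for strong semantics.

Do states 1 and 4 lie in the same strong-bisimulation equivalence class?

Bisimulation quotient by refinement:
  P[0] = {{0,1,2,3,4}}
  P[1] = {{0},{1},{2},{3},{4}}
Fixed point at round 2; 5 class(es).
1∈{1}, 4∈{4}

Answer: NOT BISIMILAR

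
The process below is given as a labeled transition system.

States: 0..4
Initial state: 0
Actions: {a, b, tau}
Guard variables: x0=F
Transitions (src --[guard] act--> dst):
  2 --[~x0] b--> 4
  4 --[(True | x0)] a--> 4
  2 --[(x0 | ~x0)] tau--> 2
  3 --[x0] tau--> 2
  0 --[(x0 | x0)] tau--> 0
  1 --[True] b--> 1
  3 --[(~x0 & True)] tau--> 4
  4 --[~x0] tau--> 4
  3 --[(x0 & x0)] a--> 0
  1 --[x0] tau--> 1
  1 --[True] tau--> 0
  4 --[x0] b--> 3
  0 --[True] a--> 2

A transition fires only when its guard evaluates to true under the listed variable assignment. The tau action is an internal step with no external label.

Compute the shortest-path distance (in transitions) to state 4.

Answer: 2

Working:
Breadth-first toward 4:
  L0 = {0}
  L1 = {2}
  L2 = {4}
depth(4)=2, e.g. a·b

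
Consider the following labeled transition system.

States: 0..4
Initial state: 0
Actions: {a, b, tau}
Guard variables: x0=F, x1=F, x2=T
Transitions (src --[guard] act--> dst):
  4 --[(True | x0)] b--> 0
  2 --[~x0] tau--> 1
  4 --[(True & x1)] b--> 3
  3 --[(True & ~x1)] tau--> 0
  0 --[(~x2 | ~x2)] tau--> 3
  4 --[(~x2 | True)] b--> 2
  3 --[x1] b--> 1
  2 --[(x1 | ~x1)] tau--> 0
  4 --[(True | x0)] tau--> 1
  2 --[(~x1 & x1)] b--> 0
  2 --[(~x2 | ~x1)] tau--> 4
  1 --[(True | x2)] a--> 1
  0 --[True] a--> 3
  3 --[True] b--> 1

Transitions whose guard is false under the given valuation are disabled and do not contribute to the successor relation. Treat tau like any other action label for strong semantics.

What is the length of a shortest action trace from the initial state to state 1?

Answer: 2

Analysis:
Layered search for 1:
  depth 0: {0}
  depth 1: {3}
  depth 2: {1}
first hit 1 at d=2 via a·b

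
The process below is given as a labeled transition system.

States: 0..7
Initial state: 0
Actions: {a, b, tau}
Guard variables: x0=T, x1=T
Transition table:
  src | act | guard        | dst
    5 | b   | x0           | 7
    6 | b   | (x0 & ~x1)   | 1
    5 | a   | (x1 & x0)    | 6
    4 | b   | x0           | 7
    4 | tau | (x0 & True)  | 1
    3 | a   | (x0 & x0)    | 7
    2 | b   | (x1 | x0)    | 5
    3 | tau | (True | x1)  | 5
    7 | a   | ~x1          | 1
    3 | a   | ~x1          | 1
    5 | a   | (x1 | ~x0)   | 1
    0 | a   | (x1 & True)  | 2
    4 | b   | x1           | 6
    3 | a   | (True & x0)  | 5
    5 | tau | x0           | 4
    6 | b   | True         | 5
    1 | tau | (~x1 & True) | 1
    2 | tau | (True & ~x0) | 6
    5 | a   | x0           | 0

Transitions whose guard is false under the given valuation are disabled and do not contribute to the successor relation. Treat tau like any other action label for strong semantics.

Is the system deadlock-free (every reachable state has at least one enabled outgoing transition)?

Answer: DEADLOCK at state 1

Trace:
R = {0,1,2,4,5,6,7}
  0: a→2  [deg 1]
  1: ∅  [STUCK]
  2: b→5  [deg 1]
  4: b→6  b→7  tau→1  [deg 3]
  5: a→0  a→1  a→6  b→7  tau→4  [deg 5]
  6: b→5  [deg 1]
  7: ∅  [STUCK]
Path to 1: a·b·a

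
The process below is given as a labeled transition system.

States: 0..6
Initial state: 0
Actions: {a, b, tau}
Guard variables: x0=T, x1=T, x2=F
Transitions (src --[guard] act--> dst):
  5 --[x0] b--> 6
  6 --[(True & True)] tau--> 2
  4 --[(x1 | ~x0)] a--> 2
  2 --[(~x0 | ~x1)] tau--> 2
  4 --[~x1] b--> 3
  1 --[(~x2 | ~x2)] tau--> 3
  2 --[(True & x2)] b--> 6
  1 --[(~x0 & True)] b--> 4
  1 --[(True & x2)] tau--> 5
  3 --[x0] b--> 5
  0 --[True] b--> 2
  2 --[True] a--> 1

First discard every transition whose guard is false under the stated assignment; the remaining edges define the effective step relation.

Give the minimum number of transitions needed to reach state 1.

Layered search for 1:
  L0 = {0}
  L1 = {2}
  L2 = {1}
depth(1)=2, e.g. b·a

Answer: 2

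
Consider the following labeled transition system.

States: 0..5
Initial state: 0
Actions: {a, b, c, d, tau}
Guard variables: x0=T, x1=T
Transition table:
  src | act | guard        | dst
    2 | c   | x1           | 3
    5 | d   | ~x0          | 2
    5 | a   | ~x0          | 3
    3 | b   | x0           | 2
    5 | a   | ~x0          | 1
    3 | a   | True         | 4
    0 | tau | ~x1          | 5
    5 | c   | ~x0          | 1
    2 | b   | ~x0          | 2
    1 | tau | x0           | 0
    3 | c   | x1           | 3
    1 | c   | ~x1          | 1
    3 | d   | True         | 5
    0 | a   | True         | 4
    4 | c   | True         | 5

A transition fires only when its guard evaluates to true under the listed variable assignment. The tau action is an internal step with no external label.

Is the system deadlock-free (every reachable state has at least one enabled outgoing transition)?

Answer: DEADLOCK at state 5

Analysis:
Reachable = {0,4,5}
  0: a→4  [1 out]
  4: c→5  [1 out]
  5: ∅  [deadlock]
trace reaching 5: a·c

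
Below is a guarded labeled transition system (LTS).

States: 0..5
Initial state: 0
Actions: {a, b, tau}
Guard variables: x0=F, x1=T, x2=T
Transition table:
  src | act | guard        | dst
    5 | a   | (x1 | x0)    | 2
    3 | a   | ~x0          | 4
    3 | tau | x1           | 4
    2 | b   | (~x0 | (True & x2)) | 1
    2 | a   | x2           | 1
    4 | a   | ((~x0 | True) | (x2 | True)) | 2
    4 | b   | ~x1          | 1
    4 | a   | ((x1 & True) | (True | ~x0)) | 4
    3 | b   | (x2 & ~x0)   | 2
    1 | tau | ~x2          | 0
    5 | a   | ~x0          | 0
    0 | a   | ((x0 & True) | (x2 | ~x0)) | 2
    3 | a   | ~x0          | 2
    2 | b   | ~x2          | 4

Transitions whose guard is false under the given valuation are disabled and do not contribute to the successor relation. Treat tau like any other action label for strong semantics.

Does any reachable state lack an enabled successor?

Reachable = {0,1,2}
  0: a→2  [deg 1]
  1: ∅  [deadlock]
  2: a→1  b→1  [deg 2]
witness 1: a·b

Answer: DEADLOCK at state 1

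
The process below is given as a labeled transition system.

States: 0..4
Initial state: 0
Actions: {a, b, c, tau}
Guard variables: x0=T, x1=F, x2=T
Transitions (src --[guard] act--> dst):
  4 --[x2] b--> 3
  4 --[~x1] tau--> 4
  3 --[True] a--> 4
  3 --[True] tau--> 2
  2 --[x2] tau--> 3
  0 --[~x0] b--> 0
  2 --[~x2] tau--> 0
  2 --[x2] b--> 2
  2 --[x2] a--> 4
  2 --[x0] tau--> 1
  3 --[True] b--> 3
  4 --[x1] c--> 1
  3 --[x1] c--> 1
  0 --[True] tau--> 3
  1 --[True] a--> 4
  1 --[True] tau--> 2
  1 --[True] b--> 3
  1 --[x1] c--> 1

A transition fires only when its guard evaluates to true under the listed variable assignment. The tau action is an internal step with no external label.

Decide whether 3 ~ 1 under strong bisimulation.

Answer: BISIMILAR

Working:
Refine partition for ~:
  P[0] = {{0,1,2,3,4}}
  P[1] = {{0},{1,2,3},{4}}
Fixed point at round 2; 3 class(es).
3∈{1,2,3}, 1∈{1,2,3}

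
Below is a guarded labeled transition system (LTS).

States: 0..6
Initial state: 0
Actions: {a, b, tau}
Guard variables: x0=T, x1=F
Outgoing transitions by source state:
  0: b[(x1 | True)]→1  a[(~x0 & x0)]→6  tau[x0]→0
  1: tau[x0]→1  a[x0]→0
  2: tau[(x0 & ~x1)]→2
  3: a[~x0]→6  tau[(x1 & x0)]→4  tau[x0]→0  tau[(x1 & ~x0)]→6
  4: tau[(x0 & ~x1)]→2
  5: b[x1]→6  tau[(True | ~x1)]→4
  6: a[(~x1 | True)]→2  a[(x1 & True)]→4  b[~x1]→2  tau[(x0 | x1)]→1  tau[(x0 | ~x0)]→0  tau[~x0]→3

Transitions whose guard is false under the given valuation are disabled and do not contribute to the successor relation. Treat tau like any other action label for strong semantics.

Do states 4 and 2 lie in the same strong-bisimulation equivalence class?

Answer: BISIMILAR

Analysis:
Refine partition for ~:
  round 0: {{0,1,2,3,4,5,6}}
  round 1: {{0},{1},{2,3,4,5},{6}}
  round 2: {{0},{1},{2,4,5},{3},{6}}
stable after 3 split(s): 5 block(s)
4∈{2,4,5}, 2∈{2,4,5}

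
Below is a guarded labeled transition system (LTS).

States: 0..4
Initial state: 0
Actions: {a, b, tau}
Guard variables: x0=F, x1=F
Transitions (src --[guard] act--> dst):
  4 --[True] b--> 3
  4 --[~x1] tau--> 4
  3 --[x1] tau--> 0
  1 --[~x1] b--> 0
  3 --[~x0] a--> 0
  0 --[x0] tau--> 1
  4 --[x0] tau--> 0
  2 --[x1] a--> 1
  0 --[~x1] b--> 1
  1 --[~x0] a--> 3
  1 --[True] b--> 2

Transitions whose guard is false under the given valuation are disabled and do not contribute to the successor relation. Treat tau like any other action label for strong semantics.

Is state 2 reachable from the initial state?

Answer: REACHABLE

Trace:
Guard filter leaves 7 enabled edge(s).
depth 0: {0}
depth 1: {1}  cumulative {0,1}
depth 2: {2,3}  cumulative {0,1,2,3}
Reach set: {0,1,2,3}
trace reaching 2: b·b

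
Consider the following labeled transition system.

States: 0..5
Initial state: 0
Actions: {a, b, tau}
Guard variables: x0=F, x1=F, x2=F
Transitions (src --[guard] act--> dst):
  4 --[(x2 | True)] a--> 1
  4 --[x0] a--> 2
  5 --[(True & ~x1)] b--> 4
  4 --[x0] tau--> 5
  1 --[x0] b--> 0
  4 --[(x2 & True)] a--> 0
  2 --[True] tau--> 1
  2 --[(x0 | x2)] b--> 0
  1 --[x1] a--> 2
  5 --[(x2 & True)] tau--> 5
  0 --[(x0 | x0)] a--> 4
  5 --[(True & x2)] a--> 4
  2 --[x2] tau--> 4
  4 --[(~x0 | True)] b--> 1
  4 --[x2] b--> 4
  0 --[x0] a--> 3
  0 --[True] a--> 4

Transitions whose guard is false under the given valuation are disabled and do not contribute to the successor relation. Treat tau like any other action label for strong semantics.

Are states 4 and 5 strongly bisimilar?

Answer: NOT BISIMILAR

Working:
Bisimulation quotient by refinement:
  π0 = {{0,1,2,3,4,5}}
  π1 = {{0},{1,3},{2},{4},{5}}
stable after 2 split(s): 5 block(s)
[4]={4}  [5]={5}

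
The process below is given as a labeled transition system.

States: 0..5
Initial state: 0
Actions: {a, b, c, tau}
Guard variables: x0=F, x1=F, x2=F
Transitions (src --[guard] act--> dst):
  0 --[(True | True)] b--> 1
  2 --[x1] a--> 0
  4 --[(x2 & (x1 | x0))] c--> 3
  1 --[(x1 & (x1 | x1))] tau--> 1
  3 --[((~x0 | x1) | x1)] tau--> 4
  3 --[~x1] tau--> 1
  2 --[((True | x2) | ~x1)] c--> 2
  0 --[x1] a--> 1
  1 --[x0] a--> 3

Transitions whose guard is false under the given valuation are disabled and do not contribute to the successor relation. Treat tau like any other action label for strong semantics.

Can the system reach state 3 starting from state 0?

Answer: UNREACHABLE

Analysis:
After dropping false guards: 4 live edges.
depth 0: {0}
depth 1: {1}  cumulative {0,1}
R = {0,1}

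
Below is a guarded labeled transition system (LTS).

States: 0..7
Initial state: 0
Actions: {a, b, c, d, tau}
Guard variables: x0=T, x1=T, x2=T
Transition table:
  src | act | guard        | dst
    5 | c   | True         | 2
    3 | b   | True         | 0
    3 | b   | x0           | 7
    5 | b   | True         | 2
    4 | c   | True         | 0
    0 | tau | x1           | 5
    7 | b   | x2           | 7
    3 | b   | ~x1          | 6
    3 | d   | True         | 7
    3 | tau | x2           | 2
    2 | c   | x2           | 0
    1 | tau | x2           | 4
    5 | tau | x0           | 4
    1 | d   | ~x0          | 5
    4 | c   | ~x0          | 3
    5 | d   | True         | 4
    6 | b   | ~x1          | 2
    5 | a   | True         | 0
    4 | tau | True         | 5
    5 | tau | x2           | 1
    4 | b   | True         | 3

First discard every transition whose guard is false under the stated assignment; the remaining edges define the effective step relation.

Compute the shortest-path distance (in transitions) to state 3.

Answer: 3

Working:
Layered search for 3:
  Layer 0: {0}
  Layer 1: {5}
  Layer 2: {1,2,4}
  Layer 3: {3}
3 enters at depth 3; path tau·d·b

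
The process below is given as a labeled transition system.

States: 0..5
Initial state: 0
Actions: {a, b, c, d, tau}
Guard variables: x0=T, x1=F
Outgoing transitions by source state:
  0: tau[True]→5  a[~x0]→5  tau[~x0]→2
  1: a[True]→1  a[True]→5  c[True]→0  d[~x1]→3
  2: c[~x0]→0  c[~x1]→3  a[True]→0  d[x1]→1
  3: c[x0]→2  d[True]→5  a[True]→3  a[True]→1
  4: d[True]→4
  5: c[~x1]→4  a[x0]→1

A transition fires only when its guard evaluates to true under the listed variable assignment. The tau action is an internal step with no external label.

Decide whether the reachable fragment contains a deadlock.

Answer: DEADLOCK-FREE

Analysis:
R = {0,1,2,3,4,5}
  0: tau→5  [1 out]
  1: a→1  a→5  c→0  d→3  [4 out]
  2: a→0  c→3  [2 out]
  3: a→1  a→3  c→2  d→5  [4 out]
  4: d→4  [1 out]
  5: a→1  c→4  [2 out]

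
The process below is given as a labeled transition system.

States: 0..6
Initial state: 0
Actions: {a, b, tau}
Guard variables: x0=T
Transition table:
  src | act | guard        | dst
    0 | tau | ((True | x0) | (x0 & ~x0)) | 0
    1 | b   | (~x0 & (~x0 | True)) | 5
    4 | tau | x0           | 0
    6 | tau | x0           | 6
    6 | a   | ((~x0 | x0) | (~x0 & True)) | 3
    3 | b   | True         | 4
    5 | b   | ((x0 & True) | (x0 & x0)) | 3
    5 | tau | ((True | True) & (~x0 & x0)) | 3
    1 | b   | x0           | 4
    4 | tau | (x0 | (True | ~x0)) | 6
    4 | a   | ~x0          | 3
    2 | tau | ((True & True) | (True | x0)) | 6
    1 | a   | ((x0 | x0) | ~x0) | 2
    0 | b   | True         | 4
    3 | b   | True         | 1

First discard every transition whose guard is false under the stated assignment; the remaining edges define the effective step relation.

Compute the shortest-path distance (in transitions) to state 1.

Answer: 4

Trace:
BFS to 1:
  depth 0: {0}
  depth 1: {4}
  depth 2: {6}
  depth 3: {3}
  depth 4: {1}
first hit 1 at d=4 via b·tau·a·b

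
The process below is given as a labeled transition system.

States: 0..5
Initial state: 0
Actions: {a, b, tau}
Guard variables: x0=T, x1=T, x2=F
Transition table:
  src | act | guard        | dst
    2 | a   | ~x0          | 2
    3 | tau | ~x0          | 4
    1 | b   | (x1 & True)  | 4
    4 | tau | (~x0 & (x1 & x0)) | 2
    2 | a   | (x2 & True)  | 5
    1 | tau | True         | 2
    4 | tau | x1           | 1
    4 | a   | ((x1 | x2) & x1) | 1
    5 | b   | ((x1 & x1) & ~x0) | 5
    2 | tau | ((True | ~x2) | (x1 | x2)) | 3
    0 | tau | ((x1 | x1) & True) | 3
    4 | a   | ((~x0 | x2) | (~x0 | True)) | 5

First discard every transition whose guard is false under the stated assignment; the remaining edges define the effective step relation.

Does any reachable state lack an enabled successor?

Answer: DEADLOCK at state 3

Trace:
Reachable = {0,3}
  0: tau→3  [1 out]
  3: ∅  [deadlock]
trace reaching 3: tau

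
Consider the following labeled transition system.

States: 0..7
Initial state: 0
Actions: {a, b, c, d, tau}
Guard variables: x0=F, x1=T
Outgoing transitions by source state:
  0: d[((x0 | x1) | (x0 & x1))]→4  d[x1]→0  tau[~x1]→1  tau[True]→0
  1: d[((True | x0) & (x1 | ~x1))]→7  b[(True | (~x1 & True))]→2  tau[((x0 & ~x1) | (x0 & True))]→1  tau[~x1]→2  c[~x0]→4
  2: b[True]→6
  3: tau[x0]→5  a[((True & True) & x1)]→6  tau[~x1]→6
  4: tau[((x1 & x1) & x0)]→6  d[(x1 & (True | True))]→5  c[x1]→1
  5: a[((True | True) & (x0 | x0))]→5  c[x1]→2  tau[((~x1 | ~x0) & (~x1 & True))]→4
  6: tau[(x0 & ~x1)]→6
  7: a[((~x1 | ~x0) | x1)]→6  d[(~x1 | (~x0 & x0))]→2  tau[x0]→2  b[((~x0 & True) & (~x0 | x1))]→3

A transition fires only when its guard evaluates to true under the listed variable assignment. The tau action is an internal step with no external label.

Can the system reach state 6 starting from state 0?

13 transition(s) survive guard evaluation.
Layer 0: {0}
Layer 1: {4}  cumulative {0,4}
Layer 2: {1,5}  cumulative {0,1,4,5}
Layer 3: {2,7}  cumulative {0,1,2,4,5,7}
Layer 4: {3,6}  cumulative {0,1,2,3,4,5,6,7}
Reach set: {0,1,2,3,4,5,6,7}
witness 6: d·d·c·b

Answer: REACHABLE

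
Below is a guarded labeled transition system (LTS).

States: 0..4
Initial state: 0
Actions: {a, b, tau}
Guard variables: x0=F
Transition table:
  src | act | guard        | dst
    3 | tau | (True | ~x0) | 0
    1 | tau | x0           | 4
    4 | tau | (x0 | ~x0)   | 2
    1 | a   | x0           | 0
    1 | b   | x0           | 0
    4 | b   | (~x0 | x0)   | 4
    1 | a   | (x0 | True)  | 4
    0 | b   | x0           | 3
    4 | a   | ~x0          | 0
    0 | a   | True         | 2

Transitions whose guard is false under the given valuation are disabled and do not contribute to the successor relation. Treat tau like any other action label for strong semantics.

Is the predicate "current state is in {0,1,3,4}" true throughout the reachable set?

Answer: INVARIANT VIOLATED at state 2

Working:
Allowed set {0,1,3,4}
R = {0,2}
  0: ok
  2: VIOLATES
reach 2 via a — violates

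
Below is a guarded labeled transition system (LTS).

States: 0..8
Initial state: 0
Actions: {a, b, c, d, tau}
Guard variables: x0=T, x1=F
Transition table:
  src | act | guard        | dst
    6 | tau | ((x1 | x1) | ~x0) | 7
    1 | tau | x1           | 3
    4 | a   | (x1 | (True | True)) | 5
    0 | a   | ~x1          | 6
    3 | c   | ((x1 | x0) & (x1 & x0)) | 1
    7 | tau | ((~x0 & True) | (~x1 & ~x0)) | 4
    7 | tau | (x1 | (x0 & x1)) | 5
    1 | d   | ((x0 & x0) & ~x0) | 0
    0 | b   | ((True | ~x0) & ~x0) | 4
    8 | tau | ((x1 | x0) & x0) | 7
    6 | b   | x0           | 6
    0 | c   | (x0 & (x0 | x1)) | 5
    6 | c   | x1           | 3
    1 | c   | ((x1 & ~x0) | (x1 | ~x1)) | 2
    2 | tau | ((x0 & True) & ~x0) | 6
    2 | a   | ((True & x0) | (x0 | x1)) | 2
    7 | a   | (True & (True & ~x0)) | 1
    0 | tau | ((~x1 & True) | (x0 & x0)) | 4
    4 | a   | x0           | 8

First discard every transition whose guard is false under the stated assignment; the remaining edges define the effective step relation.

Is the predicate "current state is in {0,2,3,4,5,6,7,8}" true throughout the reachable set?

Allowed set {0,2,3,4,5,6,7,8}
Reachable = {0,4,5,6,7,8}
  0: ✓
  4: ✓
  5: ✓
  6: ✓
  7: ✓
  8: ✓

Answer: INVARIANT HOLDS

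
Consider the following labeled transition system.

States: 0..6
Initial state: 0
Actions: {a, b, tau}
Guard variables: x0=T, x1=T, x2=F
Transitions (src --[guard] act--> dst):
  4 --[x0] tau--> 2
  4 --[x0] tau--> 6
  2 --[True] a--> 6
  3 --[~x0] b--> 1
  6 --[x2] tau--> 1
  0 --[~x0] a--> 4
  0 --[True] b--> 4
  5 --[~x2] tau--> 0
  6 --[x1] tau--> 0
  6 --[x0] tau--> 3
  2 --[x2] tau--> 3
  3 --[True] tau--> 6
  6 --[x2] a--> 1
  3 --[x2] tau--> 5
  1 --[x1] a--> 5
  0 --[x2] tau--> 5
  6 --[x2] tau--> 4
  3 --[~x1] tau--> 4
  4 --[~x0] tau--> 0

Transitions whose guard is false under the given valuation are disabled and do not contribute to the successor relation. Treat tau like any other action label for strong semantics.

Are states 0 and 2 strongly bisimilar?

Answer: NOT BISIMILAR

Analysis:
Refine partition for ~:
  π0 = {{0,1,2,3,4,5,6}}
  π1 = {{0},{1,2},{3,4,5,6}}
  π2 = {{0},{1,2},{3},{4},{5},{6}}
  π3 = {{0},{1},{2},{3},{4},{5},{6}}
7 equivalence class(es) (converged in 4)
[0]={0}  [2]={2}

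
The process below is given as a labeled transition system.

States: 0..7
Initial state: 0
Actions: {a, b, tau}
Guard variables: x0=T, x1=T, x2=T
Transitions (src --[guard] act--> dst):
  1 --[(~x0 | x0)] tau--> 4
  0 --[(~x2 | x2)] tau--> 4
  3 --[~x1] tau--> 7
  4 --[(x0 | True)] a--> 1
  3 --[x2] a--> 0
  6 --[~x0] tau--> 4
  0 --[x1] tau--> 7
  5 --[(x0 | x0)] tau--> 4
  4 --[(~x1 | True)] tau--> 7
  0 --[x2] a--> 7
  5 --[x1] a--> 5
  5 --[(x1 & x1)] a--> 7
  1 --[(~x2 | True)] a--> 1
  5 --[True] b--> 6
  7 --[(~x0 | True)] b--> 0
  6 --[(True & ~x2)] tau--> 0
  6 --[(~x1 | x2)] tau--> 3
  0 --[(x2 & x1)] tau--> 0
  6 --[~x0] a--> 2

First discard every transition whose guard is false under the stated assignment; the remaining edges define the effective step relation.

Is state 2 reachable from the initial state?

Answer: UNREACHABLE

Working:
After dropping false guards: 15 live edges.
Layer 0: {0}
Layer 1: {4,7}  now seen {0,4,7}
Layer 2: {1}  now seen {0,1,4,7}
Reachable = {0,1,4,7}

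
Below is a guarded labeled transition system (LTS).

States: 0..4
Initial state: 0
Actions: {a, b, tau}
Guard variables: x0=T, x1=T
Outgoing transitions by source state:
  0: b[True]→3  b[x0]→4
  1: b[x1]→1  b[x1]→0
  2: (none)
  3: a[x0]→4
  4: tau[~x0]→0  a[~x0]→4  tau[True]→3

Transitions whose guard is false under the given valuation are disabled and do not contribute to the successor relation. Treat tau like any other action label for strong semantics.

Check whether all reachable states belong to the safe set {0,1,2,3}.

Allowed set {0,1,2,3}
Reachable = {0,3,4}
  0: ✓
  3: ✓
  4: VIOLATES
witness against invariant: b → 4

Answer: INVARIANT VIOLATED at state 4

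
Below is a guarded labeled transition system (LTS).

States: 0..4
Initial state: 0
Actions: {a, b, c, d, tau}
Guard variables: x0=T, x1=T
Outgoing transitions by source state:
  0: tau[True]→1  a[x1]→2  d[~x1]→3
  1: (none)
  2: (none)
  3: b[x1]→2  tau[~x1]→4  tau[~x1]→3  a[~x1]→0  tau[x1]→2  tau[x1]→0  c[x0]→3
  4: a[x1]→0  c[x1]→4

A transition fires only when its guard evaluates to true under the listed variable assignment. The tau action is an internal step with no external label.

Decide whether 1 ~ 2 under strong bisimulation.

Answer: BISIMILAR

Analysis:
Compute ~ classes (split until stable):
  π0 = {{0,1,2,3,4}}
  π1 = {{0},{1,2},{3},{4}}
stable after 2 split(s): 4 block(s)
[1]={1,2}  [2]={1,2}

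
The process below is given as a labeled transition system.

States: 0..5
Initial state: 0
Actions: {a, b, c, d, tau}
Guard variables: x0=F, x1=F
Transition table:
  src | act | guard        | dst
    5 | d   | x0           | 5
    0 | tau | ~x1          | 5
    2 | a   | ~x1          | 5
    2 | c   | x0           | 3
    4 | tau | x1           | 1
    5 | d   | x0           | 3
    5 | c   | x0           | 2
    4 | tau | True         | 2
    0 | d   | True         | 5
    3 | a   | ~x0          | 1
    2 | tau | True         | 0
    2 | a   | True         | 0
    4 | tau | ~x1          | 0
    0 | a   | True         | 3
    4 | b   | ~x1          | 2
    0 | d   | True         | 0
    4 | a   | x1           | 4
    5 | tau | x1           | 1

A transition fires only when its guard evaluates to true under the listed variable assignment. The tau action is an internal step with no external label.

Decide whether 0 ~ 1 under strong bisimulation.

Compute ~ classes (split until stable):
  round 0: {{0,1,2,3,4,5}}
  round 1: {{0},{1,5},{2},{3},{4}}
5 equivalence class(es) (converged in 2)
class of 0: {0}; class of 1: {1,5}

Answer: NOT BISIMILAR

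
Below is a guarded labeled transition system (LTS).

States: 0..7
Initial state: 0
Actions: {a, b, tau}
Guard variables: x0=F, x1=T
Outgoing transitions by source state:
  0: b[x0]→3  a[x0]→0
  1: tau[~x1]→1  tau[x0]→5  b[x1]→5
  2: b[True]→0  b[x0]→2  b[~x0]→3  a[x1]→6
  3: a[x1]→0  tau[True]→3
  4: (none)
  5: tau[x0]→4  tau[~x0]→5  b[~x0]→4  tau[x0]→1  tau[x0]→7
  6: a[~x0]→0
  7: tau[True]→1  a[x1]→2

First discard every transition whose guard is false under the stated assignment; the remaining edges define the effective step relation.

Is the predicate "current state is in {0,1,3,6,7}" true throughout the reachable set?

Answer: INVARIANT HOLDS

Trace:
Safe = {0,1,3,6,7}
Reach set: {0}
  0: safe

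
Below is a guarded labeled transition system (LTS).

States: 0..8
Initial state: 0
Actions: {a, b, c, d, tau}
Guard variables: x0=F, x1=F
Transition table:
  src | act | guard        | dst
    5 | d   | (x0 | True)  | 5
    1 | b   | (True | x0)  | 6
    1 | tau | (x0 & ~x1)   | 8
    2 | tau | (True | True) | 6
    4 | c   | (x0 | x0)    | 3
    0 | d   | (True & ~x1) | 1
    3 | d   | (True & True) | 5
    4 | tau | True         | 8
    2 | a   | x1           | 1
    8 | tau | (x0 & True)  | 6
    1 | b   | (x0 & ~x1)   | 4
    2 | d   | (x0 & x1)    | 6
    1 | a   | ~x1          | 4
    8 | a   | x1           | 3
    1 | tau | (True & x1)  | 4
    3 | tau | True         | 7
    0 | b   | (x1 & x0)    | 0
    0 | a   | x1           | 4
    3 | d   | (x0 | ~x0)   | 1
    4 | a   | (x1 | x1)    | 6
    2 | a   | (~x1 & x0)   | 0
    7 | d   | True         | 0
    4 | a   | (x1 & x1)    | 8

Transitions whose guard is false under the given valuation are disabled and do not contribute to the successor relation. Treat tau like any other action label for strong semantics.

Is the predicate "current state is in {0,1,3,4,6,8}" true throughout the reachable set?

Safe = {0,1,3,4,6,8}
R = {0,1,4,6,8}
  0: safe
  1: safe
  4: safe
  6: safe
  8: safe

Answer: INVARIANT HOLDS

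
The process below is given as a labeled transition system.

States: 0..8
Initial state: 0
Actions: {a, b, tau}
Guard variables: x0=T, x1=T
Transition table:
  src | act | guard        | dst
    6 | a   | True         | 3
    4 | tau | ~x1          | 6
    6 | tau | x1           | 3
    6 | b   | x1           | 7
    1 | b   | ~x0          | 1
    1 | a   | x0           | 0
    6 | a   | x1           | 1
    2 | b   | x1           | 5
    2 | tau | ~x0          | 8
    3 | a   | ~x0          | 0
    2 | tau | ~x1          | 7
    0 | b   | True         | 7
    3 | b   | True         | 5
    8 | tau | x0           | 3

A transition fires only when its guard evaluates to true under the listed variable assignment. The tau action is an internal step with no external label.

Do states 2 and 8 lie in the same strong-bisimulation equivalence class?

Answer: NOT BISIMILAR

Analysis:
Bisimulation quotient by refinement:
  P[0] = {{0,1,2,3,4,5,6,7,8}}
  P[1] = {{0,2,3},{1},{4,5,7},{6},{8}}
Fixed point at round 2; 5 class(es).
2∈{0,2,3}, 8∈{8}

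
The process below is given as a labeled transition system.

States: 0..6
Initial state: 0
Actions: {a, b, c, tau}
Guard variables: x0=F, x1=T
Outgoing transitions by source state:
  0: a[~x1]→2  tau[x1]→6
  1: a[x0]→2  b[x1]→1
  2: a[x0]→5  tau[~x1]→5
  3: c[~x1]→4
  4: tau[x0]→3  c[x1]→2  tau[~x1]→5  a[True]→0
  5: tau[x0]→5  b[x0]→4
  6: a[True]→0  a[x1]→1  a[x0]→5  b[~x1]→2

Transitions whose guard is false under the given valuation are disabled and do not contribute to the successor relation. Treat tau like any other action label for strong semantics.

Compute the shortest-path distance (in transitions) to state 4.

Answer: UNREACHABLE

Working:
Layered search for 4:
  depth 0: {0}
  depth 1: {6}
  depth 2: {1}
4 never appears.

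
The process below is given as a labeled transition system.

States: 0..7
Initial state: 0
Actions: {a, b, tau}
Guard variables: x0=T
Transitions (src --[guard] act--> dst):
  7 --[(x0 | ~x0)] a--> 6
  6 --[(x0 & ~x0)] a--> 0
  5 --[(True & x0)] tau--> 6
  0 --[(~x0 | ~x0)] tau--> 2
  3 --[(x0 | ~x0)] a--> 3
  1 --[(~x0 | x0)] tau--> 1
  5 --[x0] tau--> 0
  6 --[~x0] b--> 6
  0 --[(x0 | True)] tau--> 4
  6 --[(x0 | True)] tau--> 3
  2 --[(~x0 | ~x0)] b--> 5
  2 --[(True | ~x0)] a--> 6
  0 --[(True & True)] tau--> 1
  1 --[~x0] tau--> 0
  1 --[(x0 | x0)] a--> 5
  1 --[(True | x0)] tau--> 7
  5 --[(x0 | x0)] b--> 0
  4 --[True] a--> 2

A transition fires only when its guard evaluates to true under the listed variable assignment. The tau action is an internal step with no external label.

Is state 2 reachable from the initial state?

Answer: REACHABLE

Working:
13 transition(s) survive guard evaluation.
depth 0: {0}
depth 1: {1,4}  now seen {0,1,4}
depth 2: {2,5,7}  now seen {0,1,2,4,5,7}
depth 3: {6}  now seen {0,1,2,4,5,6,7}
depth 4: {3}  now seen {0,1,2,3,4,5,6,7}
R = {0,1,2,3,4,5,6,7}
trace reaching 2: tau·a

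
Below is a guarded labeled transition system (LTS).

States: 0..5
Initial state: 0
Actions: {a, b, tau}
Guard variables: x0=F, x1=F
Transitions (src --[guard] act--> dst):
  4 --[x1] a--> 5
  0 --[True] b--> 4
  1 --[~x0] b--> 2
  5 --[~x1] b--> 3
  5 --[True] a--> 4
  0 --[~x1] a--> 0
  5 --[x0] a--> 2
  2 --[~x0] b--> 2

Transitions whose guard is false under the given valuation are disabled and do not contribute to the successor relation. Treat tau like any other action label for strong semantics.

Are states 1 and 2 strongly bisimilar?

Bisimulation quotient by refinement:
  P[0] = {{0,1,2,3,4,5}}
  P[1] = {{0,5},{1,2},{3,4}}
  P[2] = {{0},{1,2},{3,4},{5}}
4 equivalence class(es) (converged in 3)
[1]={1,2}  [2]={1,2}

Answer: BISIMILAR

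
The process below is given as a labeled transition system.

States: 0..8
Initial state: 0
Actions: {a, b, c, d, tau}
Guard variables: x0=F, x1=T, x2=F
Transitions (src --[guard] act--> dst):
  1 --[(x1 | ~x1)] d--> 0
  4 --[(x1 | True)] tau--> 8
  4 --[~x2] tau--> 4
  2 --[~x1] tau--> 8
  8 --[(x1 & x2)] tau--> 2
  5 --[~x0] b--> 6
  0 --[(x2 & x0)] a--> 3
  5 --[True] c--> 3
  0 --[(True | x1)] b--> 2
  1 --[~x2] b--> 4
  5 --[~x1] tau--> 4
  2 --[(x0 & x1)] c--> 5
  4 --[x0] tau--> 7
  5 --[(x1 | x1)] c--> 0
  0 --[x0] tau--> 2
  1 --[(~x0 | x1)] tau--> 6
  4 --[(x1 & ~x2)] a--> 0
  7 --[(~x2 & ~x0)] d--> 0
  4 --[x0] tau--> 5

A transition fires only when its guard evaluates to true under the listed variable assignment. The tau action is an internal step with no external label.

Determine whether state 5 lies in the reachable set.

Answer: UNREACHABLE

Trace:
Guard filter leaves 11 enabled edge(s).
L0 = {0}
L1 = {2}  total {0,2}
Reachable = {0,2}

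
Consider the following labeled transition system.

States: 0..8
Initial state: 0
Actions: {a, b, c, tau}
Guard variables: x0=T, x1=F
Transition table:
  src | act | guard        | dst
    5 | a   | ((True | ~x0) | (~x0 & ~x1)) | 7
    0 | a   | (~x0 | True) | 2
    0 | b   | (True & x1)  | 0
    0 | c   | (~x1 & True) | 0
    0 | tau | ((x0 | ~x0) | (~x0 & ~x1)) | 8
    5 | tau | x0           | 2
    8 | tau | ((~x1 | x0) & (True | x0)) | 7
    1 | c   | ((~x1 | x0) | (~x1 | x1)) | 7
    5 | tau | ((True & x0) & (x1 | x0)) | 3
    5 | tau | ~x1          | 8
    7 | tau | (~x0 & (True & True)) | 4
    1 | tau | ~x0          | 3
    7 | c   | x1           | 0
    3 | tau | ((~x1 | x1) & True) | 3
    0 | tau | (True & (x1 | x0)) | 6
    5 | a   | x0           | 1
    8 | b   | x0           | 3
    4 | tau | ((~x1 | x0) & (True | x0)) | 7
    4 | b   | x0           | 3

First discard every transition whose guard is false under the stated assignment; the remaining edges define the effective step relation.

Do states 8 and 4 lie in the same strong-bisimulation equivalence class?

Answer: BISIMILAR

Working:
Refine partition for ~:
  P[0] = {{0,1,2,3,4,5,6,7,8}}
  P[1] = {{0},{1},{2,6,7},{3},{4,8},{5}}
stable after 2 split(s): 6 block(s)
[8]={4,8}  [4]={4,8}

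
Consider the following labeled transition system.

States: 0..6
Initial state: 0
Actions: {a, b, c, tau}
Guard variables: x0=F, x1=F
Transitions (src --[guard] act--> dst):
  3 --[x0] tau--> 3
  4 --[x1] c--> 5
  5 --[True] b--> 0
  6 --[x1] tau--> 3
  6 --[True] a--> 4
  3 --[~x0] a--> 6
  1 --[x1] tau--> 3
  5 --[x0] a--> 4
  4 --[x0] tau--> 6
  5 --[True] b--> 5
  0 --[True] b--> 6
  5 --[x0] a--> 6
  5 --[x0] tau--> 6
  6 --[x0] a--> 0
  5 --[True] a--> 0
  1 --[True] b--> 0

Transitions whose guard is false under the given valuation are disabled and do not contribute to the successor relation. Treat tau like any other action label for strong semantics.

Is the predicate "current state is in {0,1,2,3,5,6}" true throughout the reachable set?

Inv-set: {0,1,2,3,5,6}
Reach set: {0,4,6}
  0: safe
  4: outside
  6: safe
counterexample path to 4: b·a

Answer: INVARIANT VIOLATED at state 4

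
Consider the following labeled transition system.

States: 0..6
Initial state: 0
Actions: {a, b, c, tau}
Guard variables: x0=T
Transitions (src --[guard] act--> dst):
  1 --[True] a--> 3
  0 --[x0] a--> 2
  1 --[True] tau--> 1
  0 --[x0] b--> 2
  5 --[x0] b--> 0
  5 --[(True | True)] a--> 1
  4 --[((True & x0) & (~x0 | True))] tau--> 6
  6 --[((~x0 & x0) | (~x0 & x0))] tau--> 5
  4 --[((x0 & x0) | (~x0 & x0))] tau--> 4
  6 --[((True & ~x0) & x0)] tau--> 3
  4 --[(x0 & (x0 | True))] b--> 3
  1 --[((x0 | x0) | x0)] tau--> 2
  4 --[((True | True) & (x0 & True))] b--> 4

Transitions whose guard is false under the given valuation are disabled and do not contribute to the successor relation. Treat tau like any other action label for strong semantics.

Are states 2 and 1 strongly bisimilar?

Answer: NOT BISIMILAR

Working:
Bisimulation quotient by refinement:
  round 0: {{0,1,2,3,4,5,6}}
  round 1: {{0,5},{1},{2,3,6},{4}}
  round 2: {{0},{1},{2,3,6},{4},{5}}
5 equivalence class(es) (converged in 3)
[2]={2,3,6}  [1]={1}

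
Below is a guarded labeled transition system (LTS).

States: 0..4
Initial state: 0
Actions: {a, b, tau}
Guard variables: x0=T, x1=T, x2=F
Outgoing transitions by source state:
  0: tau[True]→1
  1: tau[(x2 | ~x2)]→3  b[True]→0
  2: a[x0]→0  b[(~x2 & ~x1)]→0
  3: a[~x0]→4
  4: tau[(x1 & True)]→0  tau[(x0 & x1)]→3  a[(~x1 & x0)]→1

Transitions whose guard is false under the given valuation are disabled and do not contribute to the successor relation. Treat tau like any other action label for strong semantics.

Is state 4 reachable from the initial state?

6 transition(s) survive guard evaluation.
L0 = {0}
L1 = {1}  total {0,1}
L2 = {3}  total {0,1,3}
Reach set: {0,1,3}

Answer: UNREACHABLE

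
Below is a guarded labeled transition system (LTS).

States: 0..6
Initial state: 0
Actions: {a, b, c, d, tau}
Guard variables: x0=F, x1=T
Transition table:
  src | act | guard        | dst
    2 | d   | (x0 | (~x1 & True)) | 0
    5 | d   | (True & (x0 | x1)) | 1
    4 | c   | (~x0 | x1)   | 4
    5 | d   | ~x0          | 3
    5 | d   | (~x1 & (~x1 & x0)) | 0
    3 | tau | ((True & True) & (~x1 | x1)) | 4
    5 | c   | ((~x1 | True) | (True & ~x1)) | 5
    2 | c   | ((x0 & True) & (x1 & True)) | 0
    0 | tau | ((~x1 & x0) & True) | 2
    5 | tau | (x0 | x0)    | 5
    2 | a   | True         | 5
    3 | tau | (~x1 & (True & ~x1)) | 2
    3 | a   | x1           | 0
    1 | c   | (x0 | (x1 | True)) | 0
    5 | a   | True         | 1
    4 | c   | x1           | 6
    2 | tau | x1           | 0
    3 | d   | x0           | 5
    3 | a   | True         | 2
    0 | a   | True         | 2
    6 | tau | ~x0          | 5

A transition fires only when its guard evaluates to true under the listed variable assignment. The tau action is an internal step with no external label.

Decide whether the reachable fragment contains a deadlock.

Answer: DEADLOCK-FREE

Trace:
Reachable = {0,1,2,3,4,5,6}
  0: a→2  [deg 1]
  1: c→0  [deg 1]
  2: a→5  tau→0  [deg 2]
  3: a→0  a→2  tau→4  [deg 3]
  4: c→4  c→6  [deg 2]
  5: a→1  c→5  d→1  d→3  [deg 4]
  6: tau→5  [deg 1]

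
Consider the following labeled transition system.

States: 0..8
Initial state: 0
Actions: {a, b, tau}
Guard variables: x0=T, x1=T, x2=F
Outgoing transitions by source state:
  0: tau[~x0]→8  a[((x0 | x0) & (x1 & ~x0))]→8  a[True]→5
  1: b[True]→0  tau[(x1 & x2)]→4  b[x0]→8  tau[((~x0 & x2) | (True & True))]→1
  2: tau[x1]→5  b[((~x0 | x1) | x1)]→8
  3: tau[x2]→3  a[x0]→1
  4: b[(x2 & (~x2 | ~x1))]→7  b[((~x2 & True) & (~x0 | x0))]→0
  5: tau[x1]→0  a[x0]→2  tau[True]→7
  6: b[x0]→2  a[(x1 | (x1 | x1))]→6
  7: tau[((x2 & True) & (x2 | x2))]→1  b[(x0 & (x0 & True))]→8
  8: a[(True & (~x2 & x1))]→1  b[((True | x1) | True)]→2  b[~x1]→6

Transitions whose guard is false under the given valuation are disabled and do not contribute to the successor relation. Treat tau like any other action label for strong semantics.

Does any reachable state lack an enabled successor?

Answer: DEADLOCK-FREE

Working:
Reachable = {0,1,2,5,7,8}
  0: a→5  [deg 1]
  1: b→0  b→8  tau→1  [deg 3]
  2: b→8  tau→5  [deg 2]
  5: a→2  tau→0  tau→7  [deg 3]
  7: b→8  [deg 1]
  8: a→1  b→2  [deg 2]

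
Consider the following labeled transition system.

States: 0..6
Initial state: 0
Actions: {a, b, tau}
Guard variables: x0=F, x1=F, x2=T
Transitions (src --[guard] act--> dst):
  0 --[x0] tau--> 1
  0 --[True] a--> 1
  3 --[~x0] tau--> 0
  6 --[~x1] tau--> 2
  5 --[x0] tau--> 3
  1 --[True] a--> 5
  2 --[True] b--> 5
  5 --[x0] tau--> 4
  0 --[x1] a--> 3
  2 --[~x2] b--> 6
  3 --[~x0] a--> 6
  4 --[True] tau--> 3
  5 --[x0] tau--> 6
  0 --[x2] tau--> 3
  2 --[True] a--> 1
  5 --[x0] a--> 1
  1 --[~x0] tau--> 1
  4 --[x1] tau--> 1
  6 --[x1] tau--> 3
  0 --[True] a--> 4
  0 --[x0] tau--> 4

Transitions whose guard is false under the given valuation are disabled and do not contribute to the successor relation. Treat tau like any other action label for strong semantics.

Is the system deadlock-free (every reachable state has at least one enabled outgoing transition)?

Answer: DEADLOCK at state 5

Trace:
Reachable = {0,1,2,3,4,5,6}
  0: a→1  a→4  tau→3  [3 exit(s)]
  1: a→5  tau→1  [2 exit(s)]
  2: a→1  b→5  [2 exit(s)]
  3: a→6  tau→0  [2 exit(s)]
  4: tau→3  [1 exit(s)]
  5: ∅  [STUCK]
  6: tau→2  [1 exit(s)]
trace reaching 5: a·a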